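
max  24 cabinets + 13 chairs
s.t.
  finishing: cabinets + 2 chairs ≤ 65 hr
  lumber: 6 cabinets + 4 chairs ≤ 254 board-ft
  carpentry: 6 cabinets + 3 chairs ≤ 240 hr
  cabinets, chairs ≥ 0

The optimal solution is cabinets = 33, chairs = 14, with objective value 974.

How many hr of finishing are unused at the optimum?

4

finishing used = 1·33 + 2·14 = 61; slack = 65 − 61 = 4.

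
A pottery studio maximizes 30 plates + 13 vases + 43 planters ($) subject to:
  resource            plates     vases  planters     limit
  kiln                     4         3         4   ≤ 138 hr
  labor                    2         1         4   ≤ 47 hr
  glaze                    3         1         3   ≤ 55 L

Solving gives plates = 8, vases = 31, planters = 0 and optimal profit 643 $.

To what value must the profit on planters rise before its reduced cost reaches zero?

Check each constraint at x*: kiln 125/138 (slack 13); labor 47/47 (tight); glaze 55/55 (tight).
Slack constraints have shadow price 0 (complementary slackness).
Dual feasibility on the basic columns requires 2·y_labor + 3·y_glaze = 30, 1·y_labor + 1·y_glaze = 13.
→ y_labor = 9 and y_glaze = 4.
planters enters the basis when its profit ≥ yᵀa₃ = 9·4 + 4·3 = 48.

48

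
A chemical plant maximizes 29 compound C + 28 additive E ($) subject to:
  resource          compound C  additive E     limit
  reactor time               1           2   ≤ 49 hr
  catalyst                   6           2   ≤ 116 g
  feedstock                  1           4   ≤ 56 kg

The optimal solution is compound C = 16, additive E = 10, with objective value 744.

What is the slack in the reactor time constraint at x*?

reactor time used = 1·16 + 2·10 = 36; slack = 49 − 36 = 13.

13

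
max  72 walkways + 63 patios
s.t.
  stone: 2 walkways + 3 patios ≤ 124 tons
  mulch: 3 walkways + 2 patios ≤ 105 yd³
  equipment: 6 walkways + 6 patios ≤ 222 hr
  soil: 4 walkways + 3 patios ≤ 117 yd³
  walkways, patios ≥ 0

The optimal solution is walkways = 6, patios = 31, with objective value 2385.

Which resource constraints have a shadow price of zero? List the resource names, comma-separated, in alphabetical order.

stone: 105/124 (slack 19)
mulch: 80/105 (slack 25)
equipment: 222/222 (binding)
soil: 117/117 (binding)
By complementary slackness, a constraint with positive slack has shadow price 0 → mulch, stone.

mulch, stone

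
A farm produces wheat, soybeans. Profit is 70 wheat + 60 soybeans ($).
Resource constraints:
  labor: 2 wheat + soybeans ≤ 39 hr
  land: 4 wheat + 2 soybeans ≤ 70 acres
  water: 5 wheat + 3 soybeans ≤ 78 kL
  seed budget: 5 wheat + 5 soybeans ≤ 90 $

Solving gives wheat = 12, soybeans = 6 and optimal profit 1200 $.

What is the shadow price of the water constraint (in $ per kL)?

5

Binding: water and seed budget. Non-binding: labor (9 unused), land (10 unused).
By complementary slackness, y = 0 for the non-binding constraints.
The binding rows give the dual system: 5·y_water + 5·y_seed budget = 70 and 3·y_water + 5·y_seed budget = 60.
This yields shadow prices y_water = 5, y_seed budget = 9.
Shadow price of water = 5.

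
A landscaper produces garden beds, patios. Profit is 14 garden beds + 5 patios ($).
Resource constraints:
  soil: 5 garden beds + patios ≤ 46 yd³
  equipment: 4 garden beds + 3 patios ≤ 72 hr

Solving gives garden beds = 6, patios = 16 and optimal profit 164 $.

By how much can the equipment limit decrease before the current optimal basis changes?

35.2

Binding constraints: soil, equipment. The basis is B = [[5,1],[4,3]] with det 11.
Per unit decrease in equipment, x* moves by d = (0.0909, -0.4545).
The basis stays optimal until patios reaches 0; allowable decrease = 35.2 hr.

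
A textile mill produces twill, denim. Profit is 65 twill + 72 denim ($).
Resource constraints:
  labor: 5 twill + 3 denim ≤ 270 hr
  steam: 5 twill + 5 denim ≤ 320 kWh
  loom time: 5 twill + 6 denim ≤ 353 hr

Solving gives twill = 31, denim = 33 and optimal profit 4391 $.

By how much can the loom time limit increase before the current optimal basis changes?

31

Binding constraints: steam, loom time. The basis is B = [[5,5],[5,6]] with det 5.
Per unit increase in loom time, x* moves by d = (-1, 1).
The basis stays optimal until twill reaches 0; allowable increase = 31 hr.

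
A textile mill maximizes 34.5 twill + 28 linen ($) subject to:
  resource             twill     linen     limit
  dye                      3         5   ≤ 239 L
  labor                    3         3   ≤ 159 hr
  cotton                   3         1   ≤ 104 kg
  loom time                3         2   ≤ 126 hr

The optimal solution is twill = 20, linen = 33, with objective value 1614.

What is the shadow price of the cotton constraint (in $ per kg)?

0

Binding: labor and loom time. Non-binding: dye (14 unused), cotton (11 unused).
Slack constraints have shadow price 0 (complementary slackness).
From A_Bᵀ y = c: 3·y_labor + 3·y_loom time = 34.5; 3·y_labor + 2·y_loom time = 28.
Solving: y_labor = 5, y_loom time = 6.5.
Shadow price of cotton = 0.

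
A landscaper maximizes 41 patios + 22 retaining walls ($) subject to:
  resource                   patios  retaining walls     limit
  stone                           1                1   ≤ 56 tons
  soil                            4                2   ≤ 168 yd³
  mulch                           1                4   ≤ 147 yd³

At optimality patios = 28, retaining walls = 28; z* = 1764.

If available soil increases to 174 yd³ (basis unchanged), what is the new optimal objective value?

Check each constraint at x*: stone 56/56 (tight); soil 168/168 (tight); mulch 140/147 (slack 7).
By complementary slackness, y = 0 for the non-binding constraint.
Dual feasibility on the basic columns requires 1·y_stone + 4·y_soil = 41, 1·y_stone + 2·y_soil = 22.
This yields shadow prices y_stone = 3, y_soil = 9.5.
Δz = y_soil·Δb = 9.5 × (6) = 57, so new z* = 1764 + 57 = 1821.

1821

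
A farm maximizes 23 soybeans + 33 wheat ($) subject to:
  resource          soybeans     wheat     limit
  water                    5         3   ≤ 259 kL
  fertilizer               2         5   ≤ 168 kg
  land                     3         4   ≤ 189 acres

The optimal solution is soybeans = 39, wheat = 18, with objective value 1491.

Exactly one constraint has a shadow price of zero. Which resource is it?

water: 249/259 (slack 10)
fertilizer: 168/168 (binding)
land: 189/189 (binding)
By complementary slackness, a constraint with positive slack has shadow price 0 → water.

water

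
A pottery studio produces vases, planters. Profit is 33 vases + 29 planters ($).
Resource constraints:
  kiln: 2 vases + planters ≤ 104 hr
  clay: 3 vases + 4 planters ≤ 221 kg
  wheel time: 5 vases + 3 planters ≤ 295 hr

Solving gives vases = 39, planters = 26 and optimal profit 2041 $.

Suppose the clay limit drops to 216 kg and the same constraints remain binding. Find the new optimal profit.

2016

Check each constraint at x*: kiln 104/104 (tight); clay 221/221 (tight); wheel time 273/295 (slack 22).
By complementary slackness, y = 0 for the non-binding constraint.
Dual feasibility on the basic columns requires 2·y_kiln + 3·y_clay = 33, 1·y_kiln + 4·y_clay = 29.
→ y_kiln = 9 and y_clay = 5.
Δz = y_clay·Δb = 5 × (-5) = -25, so new z* = 2041 − 25 = 2016.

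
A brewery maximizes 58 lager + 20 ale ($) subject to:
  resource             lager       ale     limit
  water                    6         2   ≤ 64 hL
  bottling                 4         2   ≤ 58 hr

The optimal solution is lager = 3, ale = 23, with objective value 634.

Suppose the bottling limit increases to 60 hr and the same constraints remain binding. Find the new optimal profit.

Both water and bottling are binding at x*.
From A_Bᵀ y = c: 6·y_water + 4·y_bottling = 58; 2·y_water + 2·y_bottling = 20.
This yields shadow prices y_water = 9, y_bottling = 1.
Δz = y_bottling·Δb = 1 × (2) = 2, so new z* = 634 + 2 = 636.

636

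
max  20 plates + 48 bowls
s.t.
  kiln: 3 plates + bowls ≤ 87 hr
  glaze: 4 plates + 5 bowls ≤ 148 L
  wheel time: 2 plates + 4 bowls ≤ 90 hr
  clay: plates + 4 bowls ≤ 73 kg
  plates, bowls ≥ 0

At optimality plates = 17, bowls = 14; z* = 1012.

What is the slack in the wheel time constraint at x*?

wheel time used = 2·17 + 4·14 = 90; slack = 90 − 90 = 0.

0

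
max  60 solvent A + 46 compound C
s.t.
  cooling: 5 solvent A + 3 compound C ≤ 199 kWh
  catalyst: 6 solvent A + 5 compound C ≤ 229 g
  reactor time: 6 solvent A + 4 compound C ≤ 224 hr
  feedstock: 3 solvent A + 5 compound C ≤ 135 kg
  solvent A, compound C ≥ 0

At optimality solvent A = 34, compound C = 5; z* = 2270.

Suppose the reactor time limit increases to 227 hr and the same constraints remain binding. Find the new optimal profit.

2282

Check each constraint at x*: cooling 185/199 (slack 14); catalyst 229/229 (tight); reactor time 224/224 (tight); feedstock 127/135 (slack 8).
Slack constraints have shadow price 0 (complementary slackness).
From A_Bᵀ y = c: 6·y_catalyst + 6·y_reactor time = 60; 5·y_catalyst + 4·y_reactor time = 46.
→ y_catalyst = 6 and y_reactor time = 4.
Δz = y_reactor time·Δb = 4 × (3) = 12, so new z* = 2270 + 12 = 2282.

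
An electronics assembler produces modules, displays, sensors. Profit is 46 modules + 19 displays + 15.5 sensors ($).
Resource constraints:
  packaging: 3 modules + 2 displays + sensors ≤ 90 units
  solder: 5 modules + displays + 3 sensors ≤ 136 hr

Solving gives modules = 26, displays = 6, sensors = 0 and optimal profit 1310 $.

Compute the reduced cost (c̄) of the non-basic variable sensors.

Check each constraint at x*: packaging 90/90 (tight); solder 136/136 (tight).
Dual feasibility on the basic columns requires 3·y_packaging + 5·y_solder = 46, 2·y_packaging + 1·y_solder = 19.
Solving: y_packaging = 7, y_solder = 5.
Reduced cost of sensors: c₃ − yᵀa₃ = 15.5 − (7·1 + 5·3) = 15.5 − 22 = -6.5.

-6.5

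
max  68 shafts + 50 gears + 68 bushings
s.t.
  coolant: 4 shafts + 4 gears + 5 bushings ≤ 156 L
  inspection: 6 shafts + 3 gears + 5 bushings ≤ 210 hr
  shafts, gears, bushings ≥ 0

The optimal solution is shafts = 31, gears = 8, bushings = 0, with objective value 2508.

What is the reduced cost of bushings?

Both coolant and inspection are binding at x*.
The binding rows give the dual system: 4·y_coolant + 6·y_inspection = 68 and 4·y_coolant + 3·y_inspection = 50.
Solving: y_coolant = 8, y_inspection = 6.
Reduced cost of bushings: c₃ − yᵀa₃ = 68 − (8·5 + 6·5) = 68 − 70 = -2.

-2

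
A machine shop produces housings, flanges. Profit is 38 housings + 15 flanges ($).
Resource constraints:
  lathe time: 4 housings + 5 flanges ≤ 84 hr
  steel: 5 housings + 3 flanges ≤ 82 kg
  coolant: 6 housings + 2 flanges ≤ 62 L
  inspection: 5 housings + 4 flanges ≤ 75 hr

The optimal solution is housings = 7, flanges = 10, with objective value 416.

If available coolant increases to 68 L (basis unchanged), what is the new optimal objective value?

At the optimum: lathe time uses 78 of 84 (slack = 6); steel uses 65 of 82 (slack = 17); coolant uses 62 of 62 (binding); inspection uses 75 of 75 (binding).
By complementary slackness, y = 0 for the non-binding constraints.
The binding rows give the dual system: 6·y_coolant + 5·y_inspection = 38 and 2·y_coolant + 4·y_inspection = 15.
→ y_coolant = 5.5 and y_inspection = 1.
Δz = y_coolant·Δb = 5.5 × (6) = 33, so new z* = 416 + 33 = 449.

449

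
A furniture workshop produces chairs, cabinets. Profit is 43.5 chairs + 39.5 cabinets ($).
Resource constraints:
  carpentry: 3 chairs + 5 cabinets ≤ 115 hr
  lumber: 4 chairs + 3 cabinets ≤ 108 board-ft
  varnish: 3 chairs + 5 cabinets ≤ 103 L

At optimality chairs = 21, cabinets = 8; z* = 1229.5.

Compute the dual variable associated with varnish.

Check each constraint at x*: carpentry 103/115 (slack 12); lumber 108/108 (tight); varnish 103/103 (tight).
Slack constraints have shadow price 0 (complementary slackness).
Dual feasibility on the basic columns requires 4·y_lumber + 3·y_varnish = 43.5, 3·y_lumber + 5·y_varnish = 39.5.
Solving: y_lumber = 9, y_varnish = 2.5.
Shadow price of varnish = 2.5.

2.5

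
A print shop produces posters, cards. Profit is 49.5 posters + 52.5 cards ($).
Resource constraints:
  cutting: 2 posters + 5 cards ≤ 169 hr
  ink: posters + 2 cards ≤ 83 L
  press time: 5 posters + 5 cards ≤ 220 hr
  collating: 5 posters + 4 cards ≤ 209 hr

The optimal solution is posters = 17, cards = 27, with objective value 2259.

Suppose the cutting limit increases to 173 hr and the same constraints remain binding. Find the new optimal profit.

2263

Binding: cutting and press time. Non-binding: ink (12 unused), collating (16 unused).
Since ink, collating are not tight, their duals are 0.
From A_Bᵀ y = c: 2·y_cutting + 5·y_press time = 49.5; 5·y_cutting + 5·y_press time = 52.5.
Solving: y_cutting = 1, y_press time = 9.5.
Δz = y_cutting·Δb = 1 × (4) = 4, so new z* = 2259 + 4 = 2263.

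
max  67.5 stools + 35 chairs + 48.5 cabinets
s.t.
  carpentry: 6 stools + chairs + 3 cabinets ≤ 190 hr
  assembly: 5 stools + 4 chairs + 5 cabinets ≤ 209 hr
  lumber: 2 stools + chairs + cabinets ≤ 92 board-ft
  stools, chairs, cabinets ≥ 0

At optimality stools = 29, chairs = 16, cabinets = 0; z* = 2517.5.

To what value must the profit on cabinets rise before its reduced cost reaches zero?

52.5

At the optimum: carpentry uses 190 of 190 (binding); assembly uses 209 of 209 (binding); lumber uses 74 of 92 (slack = 18).
Since lumber is not tight, its dual is 0.
The binding rows give the dual system: 6·y_carpentry + 5·y_assembly = 67.5 and 1·y_carpentry + 4·y_assembly = 35.
Solving: y_carpentry = 5, y_assembly = 7.5.
cabinets enters the basis when its profit ≥ yᵀa₃ = 5·3 + 7.5·5 = 52.5.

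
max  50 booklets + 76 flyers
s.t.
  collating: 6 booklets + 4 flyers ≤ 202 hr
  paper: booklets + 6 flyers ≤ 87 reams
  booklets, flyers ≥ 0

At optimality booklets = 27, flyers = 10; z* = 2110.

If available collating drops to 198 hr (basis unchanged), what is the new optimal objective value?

Check each constraint at x*: collating 202/202 (tight); paper 87/87 (tight).
From A_Bᵀ y = c: 6·y_collating + 1·y_paper = 50; 4·y_collating + 6·y_paper = 76.
This yields shadow prices y_collating = 7, y_paper = 8.
Δz = y_collating·Δb = 7 × (-4) = -28, so new z* = 2110 − 28 = 2082.

2082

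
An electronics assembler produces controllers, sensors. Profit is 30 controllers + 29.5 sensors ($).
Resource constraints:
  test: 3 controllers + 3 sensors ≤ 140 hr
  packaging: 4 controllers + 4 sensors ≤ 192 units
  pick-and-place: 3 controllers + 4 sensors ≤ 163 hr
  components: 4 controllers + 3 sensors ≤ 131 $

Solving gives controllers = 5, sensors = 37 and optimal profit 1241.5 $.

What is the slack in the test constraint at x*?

test used = 3·5 + 3·37 = 126; slack = 140 − 126 = 14.

14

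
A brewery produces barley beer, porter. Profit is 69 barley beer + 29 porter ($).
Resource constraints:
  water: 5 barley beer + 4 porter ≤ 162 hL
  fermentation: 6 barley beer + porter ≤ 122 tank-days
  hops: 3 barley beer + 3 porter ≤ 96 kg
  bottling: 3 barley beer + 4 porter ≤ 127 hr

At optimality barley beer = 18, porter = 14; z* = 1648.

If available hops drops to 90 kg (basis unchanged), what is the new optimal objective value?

1606

At the optimum: water uses 146 of 162 (slack = 16); fermentation uses 122 of 122 (binding); hops uses 96 of 96 (binding); bottling uses 110 of 127 (slack = 17).
Slack constraints have shadow price 0 (complementary slackness).
From A_Bᵀ y = c: 6·y_fermentation + 3·y_hops = 69; 1·y_fermentation + 3·y_hops = 29.
→ y_fermentation = 8 and y_hops = 7.
Δz = y_hops·Δb = 7 × (-6) = -42, so new z* = 1648 − 42 = 1606.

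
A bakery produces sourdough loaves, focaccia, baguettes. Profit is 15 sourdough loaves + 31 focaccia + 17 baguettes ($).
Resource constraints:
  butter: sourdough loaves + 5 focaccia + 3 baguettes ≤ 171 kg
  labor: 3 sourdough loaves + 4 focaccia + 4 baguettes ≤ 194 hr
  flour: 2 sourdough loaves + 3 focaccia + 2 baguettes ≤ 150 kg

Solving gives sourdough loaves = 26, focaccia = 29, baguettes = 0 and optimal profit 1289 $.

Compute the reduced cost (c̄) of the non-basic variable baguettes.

Binding: butter and labor. Non-binding: flour (11 unused).
By complementary slackness, y = 0 for the non-binding constraint.
Dual feasibility on the basic columns requires 1·y_butter + 3·y_labor = 15, 5·y_butter + 4·y_labor = 31.
Solving: y_butter = 3, y_labor = 4.
Reduced cost of baguettes: c₃ − yᵀa₃ = 17 − (3·3 + 4·4) = 17 − 25 = -8.

-8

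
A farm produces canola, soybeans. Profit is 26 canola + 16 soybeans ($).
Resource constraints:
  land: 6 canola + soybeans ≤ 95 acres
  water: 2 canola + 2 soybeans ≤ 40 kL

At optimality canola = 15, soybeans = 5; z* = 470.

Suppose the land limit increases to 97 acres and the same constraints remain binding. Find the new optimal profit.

474

Check each constraint at x*: land 95/95 (tight); water 40/40 (tight).
The binding rows give the dual system: 6·y_land + 2·y_water = 26 and 1·y_land + 2·y_water = 16.
Solving: y_land = 2, y_water = 7.
Δz = y_land·Δb = 2 × (2) = 4, so new z* = 470 + 4 = 474.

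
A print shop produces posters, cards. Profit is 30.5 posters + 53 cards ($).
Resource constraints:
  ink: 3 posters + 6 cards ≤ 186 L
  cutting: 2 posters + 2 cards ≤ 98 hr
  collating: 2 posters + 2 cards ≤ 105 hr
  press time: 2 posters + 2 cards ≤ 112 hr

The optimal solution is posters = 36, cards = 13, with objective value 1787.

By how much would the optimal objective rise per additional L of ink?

Check each constraint at x*: ink 186/186 (tight); cutting 98/98 (tight); collating 98/105 (slack 7); press time 98/112 (slack 14).
Since collating, press time are not tight, their duals are 0.
The binding rows give the dual system: 3·y_ink + 2·y_cutting = 30.5 and 6·y_ink + 2·y_cutting = 53.
Solving: y_ink = 7.5, y_cutting = 4.
Shadow price of ink = 7.5.

7.5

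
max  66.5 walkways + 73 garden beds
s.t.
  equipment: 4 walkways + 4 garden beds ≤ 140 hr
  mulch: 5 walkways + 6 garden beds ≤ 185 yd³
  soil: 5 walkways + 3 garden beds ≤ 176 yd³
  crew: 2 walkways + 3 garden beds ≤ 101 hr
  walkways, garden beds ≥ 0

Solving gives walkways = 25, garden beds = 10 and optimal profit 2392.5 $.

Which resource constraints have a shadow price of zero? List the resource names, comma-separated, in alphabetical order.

equipment: 140/140 (binding)
mulch: 185/185 (binding)
soil: 155/176 (slack 21)
crew: 80/101 (slack 21)
By complementary slackness, a constraint with positive slack has shadow price 0 → crew, soil.

crew, soil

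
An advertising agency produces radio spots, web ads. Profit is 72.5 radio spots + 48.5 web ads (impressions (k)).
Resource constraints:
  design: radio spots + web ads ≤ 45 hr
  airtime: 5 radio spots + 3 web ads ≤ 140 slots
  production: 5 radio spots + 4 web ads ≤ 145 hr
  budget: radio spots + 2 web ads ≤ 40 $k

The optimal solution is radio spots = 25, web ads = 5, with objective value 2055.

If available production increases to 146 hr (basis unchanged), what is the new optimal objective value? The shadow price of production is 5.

2060

Δb = 1, so new z* = 2055 + (5)·(1) = 2055 + 5 = 2060.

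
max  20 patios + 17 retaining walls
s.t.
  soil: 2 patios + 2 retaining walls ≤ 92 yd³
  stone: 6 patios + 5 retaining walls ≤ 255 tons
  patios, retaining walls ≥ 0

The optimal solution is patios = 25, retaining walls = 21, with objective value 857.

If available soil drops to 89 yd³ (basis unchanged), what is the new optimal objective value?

854

Check each constraint at x*: soil 92/92 (tight); stone 255/255 (tight).
The binding rows give the dual system: 2·y_soil + 6·y_stone = 20 and 2·y_soil + 5·y_stone = 17.
Solving: y_soil = 1, y_stone = 3.
Δz = y_soil·Δb = 1 × (-3) = -3, so new z* = 857 − 3 = 854.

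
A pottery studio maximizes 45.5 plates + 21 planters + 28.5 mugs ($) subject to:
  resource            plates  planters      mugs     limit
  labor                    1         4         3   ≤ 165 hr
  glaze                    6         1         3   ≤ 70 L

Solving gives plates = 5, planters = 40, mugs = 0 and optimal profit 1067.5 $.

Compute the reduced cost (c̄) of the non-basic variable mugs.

-3

Both labor and glaze are binding at x*.
From A_Bᵀ y = c: 1·y_labor + 6·y_glaze = 45.5; 4·y_labor + 1·y_glaze = 21.
Solving: y_labor = 3.5, y_glaze = 7.
Reduced cost of mugs: c₃ − yᵀa₃ = 28.5 − (3.5·3 + 7·3) = 28.5 − 31.5 = -3.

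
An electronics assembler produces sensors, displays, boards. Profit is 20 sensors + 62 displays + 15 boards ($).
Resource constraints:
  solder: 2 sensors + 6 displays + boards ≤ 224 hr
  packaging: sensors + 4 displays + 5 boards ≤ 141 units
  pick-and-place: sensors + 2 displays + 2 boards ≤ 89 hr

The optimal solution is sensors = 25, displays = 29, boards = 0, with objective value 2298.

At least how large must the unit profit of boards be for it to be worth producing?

19

Binding: solder and packaging. Non-binding: pick-and-place (6 unused).
Since pick-and-place is not tight, its dual is 0.
From A_Bᵀ y = c: 2·y_solder + 1·y_packaging = 20; 6·y_solder + 4·y_packaging = 62.
Solving: y_solder = 9, y_packaging = 2.
boards enters the basis when its profit ≥ yᵀa₃ = 9·1 + 2·5 = 19.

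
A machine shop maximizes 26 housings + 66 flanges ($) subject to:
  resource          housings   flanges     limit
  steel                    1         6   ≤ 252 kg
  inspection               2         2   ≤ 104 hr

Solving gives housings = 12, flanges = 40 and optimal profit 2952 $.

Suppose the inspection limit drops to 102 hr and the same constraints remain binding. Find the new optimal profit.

2934

At the optimum: steel uses 252 of 252 (binding); inspection uses 104 of 104 (binding).
From A_Bᵀ y = c: 1·y_steel + 2·y_inspection = 26; 6·y_steel + 2·y_inspection = 66.
Solving: y_steel = 8, y_inspection = 9.
Δz = y_inspection·Δb = 9 × (-2) = -18, so new z* = 2952 − 18 = 2934.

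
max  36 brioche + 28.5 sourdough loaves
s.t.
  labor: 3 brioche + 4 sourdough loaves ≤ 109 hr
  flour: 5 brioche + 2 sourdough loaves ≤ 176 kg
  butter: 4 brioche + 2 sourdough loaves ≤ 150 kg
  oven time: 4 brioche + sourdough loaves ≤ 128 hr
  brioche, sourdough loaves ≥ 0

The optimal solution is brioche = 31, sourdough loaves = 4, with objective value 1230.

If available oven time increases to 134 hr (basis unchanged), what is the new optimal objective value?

Binding: labor and oven time. Non-binding: flour (13 unused), butter (18 unused).
Slack constraints have shadow price 0 (complementary slackness).
From A_Bᵀ y = c: 3·y_labor + 4·y_oven time = 36; 4·y_labor + 1·y_oven time = 28.5.
Solving: y_labor = 6, y_oven time = 4.5.
Δz = y_oven time·Δb = 4.5 × (6) = 27, so new z* = 1230 + 27 = 1257.

1257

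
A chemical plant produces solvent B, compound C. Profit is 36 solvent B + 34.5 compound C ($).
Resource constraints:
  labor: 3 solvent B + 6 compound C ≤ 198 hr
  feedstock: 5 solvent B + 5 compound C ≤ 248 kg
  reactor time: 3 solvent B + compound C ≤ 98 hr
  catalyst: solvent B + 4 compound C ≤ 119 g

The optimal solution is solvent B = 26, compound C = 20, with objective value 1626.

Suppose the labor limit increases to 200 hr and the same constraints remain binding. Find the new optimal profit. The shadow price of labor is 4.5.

Δb = 2, so new z* = 1626 + (4.5)·(2) = 1626 + 9 = 1635.

1635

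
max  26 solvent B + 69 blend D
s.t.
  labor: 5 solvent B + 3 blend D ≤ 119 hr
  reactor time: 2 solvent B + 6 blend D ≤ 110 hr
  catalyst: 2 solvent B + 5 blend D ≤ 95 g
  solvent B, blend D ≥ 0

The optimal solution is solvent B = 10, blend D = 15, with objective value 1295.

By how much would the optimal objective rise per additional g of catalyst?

Check each constraint at x*: labor 95/119 (slack 24); reactor time 110/110 (tight); catalyst 95/95 (tight).
By complementary slackness, y = 0 for the non-binding constraint.
Dual feasibility on the basic columns requires 2·y_reactor time + 2·y_catalyst = 26, 6·y_reactor time + 5·y_catalyst = 69.
This yields shadow prices y_reactor time = 4, y_catalyst = 9.
Shadow price of catalyst = 9.

9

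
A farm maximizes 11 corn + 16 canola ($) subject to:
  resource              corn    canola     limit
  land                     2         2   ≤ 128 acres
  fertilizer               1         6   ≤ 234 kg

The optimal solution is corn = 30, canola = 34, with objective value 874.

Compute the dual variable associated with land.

5

Both land and fertilizer are binding at x*.
Dual feasibility on the basic columns requires 2·y_land + 1·y_fertilizer = 11, 2·y_land + 6·y_fertilizer = 16.
→ y_land = 5 and y_fertilizer = 1.
Shadow price of land = 5.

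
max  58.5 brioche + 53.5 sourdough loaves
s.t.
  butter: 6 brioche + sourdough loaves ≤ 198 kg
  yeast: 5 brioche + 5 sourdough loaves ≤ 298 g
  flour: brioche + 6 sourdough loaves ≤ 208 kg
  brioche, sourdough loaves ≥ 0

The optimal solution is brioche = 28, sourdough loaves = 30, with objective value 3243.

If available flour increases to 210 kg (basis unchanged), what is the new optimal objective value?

Check each constraint at x*: butter 198/198 (tight); yeast 290/298 (slack 8); flour 208/208 (tight).
Since yeast is not tight, its dual is 0.
From A_Bᵀ y = c: 6·y_butter + 1·y_flour = 58.5; 1·y_butter + 6·y_flour = 53.5.
Solving: y_butter = 8.5, y_flour = 7.5.
Δz = y_flour·Δb = 7.5 × (2) = 15, so new z* = 3243 + 15 = 3258.

3258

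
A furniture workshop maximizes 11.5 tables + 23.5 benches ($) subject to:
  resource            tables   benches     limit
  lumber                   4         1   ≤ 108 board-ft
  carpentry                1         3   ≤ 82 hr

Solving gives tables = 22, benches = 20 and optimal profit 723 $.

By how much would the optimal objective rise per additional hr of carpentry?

At the optimum: lumber uses 108 of 108 (binding); carpentry uses 82 of 82 (binding).
From A_Bᵀ y = c: 4·y_lumber + 1·y_carpentry = 11.5; 1·y_lumber + 3·y_carpentry = 23.5.
→ y_lumber = 1 and y_carpentry = 7.5.
Shadow price of carpentry = 7.5.

7.5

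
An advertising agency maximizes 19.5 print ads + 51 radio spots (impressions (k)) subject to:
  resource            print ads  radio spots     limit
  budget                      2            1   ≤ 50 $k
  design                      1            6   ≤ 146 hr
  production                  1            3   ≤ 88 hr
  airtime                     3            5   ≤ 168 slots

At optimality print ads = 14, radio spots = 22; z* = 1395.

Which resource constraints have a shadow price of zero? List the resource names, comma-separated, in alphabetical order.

budget: 50/50 (binding)
design: 146/146 (binding)
production: 80/88 (slack 8)
airtime: 152/168 (slack 16)
By complementary slackness, a constraint with positive slack has shadow price 0 → airtime, production.

airtime, production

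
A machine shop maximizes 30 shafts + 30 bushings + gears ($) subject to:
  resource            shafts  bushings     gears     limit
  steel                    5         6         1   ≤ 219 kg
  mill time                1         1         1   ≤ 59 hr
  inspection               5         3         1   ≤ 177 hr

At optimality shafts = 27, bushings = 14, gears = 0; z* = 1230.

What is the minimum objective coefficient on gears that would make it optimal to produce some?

6

Check each constraint at x*: steel 219/219 (tight); mill time 41/59 (slack 18); inspection 177/177 (tight).
By complementary slackness, y = 0 for the non-binding constraint.
From A_Bᵀ y = c: 5·y_steel + 5·y_inspection = 30; 6·y_steel + 3·y_inspection = 30.
→ y_steel = 4 and y_inspection = 2.
gears enters the basis when its profit ≥ yᵀa₃ = 4·1 + 2·1 = 6.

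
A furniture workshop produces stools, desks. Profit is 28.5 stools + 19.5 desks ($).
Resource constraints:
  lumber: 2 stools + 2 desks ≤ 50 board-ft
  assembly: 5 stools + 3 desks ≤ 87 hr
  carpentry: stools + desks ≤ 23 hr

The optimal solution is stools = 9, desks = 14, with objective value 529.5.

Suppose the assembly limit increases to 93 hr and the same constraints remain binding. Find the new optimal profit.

Binding: assembly and carpentry. Non-binding: lumber (4 unused).
Slack constraints have shadow price 0 (complementary slackness).
The binding rows give the dual system: 5·y_assembly + 1·y_carpentry = 28.5 and 3·y_assembly + 1·y_carpentry = 19.5.
→ y_assembly = 4.5 and y_carpentry = 6.
Δz = y_assembly·Δb = 4.5 × (6) = 27, so new z* = 529.5 + 27 = 556.5.

556.5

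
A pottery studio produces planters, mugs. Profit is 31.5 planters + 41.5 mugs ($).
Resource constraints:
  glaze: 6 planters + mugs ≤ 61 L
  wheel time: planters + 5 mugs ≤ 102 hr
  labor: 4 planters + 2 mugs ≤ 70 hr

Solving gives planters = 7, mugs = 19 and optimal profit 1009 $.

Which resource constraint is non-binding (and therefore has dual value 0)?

labor

glaze: 61/61 (binding)
wheel time: 102/102 (binding)
labor: 66/70 (slack 4)
By complementary slackness, a constraint with positive slack has shadow price 0 → labor.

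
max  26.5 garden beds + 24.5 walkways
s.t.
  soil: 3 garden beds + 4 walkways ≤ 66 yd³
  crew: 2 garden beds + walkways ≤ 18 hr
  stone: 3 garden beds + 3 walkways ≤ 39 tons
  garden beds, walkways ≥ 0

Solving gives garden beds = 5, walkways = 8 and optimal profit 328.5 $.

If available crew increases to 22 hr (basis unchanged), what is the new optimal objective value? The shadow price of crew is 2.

336.5

Δb = 4, so new z* = 328.5 + (2)·(4) = 328.5 + 8 = 336.5.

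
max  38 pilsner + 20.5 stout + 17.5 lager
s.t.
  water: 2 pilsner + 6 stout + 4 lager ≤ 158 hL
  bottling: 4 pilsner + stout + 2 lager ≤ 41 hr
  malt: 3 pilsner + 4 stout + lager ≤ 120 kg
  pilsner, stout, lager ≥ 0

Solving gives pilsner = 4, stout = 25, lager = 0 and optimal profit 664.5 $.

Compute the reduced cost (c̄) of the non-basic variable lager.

-7.5

At the optimum: water uses 158 of 158 (binding); bottling uses 41 of 41 (binding); malt uses 112 of 120 (slack = 8).
Since malt is not tight, its dual is 0.
From A_Bᵀ y = c: 2·y_water + 4·y_bottling = 38; 6·y_water + 1·y_bottling = 20.5.
This yields shadow prices y_water = 2, y_bottling = 8.5.
Reduced cost of lager: c₃ − yᵀa₃ = 17.5 − (2·4 + 8.5·2) = 17.5 − 25 = -7.5.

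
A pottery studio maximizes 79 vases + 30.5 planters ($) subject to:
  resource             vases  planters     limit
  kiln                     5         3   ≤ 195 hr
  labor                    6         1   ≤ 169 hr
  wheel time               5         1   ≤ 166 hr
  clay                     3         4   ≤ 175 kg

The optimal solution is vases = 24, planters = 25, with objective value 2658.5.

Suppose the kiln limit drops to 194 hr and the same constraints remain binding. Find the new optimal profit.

At the optimum: kiln uses 195 of 195 (binding); labor uses 169 of 169 (binding); wheel time uses 145 of 166 (slack = 21); clay uses 172 of 175 (slack = 3).
By complementary slackness, y = 0 for the non-binding constraints.
Dual feasibility on the basic columns requires 5·y_kiln + 6·y_labor = 79, 3·y_kiln + 1·y_labor = 30.5.
Solving: y_kiln = 8, y_labor = 6.5.
Δz = y_kiln·Δb = 8 × (-1) = -8, so new z* = 2658.5 − 8 = 2650.5.

2650.5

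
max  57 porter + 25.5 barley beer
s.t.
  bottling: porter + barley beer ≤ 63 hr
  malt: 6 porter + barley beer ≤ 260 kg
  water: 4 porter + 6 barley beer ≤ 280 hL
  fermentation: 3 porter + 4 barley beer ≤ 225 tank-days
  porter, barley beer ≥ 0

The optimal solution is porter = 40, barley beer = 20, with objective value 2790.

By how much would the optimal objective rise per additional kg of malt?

Binding: malt and water. Non-binding: bottling (3 unused), fermentation (25 unused).
By complementary slackness, y = 0 for the non-binding constraints.
The binding rows give the dual system: 6·y_malt + 4·y_water = 57 and 1·y_malt + 6·y_water = 25.5.
This yields shadow prices y_malt = 7.5, y_water = 3.
Shadow price of malt = 7.5.

7.5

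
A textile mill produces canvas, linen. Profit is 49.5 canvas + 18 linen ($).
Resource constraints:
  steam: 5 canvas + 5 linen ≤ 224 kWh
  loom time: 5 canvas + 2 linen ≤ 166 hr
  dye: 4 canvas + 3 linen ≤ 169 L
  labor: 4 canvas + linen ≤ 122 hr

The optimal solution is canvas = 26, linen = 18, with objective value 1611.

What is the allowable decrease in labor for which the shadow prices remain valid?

0.8

Binding constraints: loom time, labor. The basis is B = [[5,2],[4,1]] with det -3.
Per unit decrease in labor, x* moves by d = (-0.6667, 1.6667).
The basis stays optimal until steam becomes binding; allowable decrease = 0.8 hr.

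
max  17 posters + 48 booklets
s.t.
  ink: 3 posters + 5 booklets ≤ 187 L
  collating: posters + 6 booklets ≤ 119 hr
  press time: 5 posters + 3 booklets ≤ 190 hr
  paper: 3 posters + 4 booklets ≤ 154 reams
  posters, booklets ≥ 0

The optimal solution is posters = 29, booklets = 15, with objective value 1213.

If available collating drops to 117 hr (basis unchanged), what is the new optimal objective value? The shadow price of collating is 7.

Δb = -2, so new z* = 1213 + (7)·(-2) = 1213 − 14 = 1199.

1199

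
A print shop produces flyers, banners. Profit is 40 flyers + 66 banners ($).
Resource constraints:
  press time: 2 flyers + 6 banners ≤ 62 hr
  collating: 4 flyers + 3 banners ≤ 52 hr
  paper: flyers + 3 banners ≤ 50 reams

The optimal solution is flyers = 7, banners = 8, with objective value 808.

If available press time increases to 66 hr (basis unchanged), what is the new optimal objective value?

Check each constraint at x*: press time 62/62 (tight); collating 52/52 (tight); paper 31/50 (slack 19).
Since paper is not tight, its dual is 0.
Dual feasibility on the basic columns requires 2·y_press time + 4·y_collating = 40, 6·y_press time + 3·y_collating = 66.
This yields shadow prices y_press time = 8, y_collating = 6.
Δz = y_press time·Δb = 8 × (4) = 32, so new z* = 808 + 32 = 840.

840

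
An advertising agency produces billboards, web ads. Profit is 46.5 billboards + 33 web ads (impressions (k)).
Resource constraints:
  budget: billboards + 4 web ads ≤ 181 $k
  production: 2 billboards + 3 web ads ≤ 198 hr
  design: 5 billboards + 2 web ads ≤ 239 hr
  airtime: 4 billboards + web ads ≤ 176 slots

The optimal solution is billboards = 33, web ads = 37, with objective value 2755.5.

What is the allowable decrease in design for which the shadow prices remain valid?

Binding constraints: budget, design. The basis is B = [[1,4],[5,2]] with det -18.
Per unit decrease in design, x* moves by d = (-0.2222, 0.0556).
The basis stays optimal until billboards reaches 0; allowable decrease = 148.5 hr.

148.5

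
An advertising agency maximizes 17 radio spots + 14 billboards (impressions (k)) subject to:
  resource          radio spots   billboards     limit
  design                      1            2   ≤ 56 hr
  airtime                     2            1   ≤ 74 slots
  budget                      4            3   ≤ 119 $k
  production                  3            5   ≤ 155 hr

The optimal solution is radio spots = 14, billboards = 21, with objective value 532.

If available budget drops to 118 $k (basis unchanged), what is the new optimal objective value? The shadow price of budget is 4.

528

Δb = -1, so new z* = 532 + (4)·(-1) = 532 − 4 = 528.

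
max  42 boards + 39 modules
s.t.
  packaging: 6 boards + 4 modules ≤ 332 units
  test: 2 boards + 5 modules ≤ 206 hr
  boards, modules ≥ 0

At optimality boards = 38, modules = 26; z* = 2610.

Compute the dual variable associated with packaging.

6

At the optimum: packaging uses 332 of 332 (binding); test uses 206 of 206 (binding).
From A_Bᵀ y = c: 6·y_packaging + 2·y_test = 42; 4·y_packaging + 5·y_test = 39.
This yields shadow prices y_packaging = 6, y_test = 3.
Shadow price of packaging = 6.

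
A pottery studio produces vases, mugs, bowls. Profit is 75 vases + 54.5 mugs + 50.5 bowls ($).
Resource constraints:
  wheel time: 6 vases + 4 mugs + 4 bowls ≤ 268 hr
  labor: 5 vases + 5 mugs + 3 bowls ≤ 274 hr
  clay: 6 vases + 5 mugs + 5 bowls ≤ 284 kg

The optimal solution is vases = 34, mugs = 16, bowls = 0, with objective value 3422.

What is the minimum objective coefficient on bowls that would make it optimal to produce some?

54.5

Binding: wheel time and clay. Non-binding: labor (24 unused).
Slack constraints have shadow price 0 (complementary slackness).
From A_Bᵀ y = c: 6·y_wheel time + 6·y_clay = 75; 4·y_wheel time + 5·y_clay = 54.5.
Solving: y_wheel time = 8, y_clay = 4.5.
bowls enters the basis when its profit ≥ yᵀa₃ = 8·4 + 4.5·5 = 54.5.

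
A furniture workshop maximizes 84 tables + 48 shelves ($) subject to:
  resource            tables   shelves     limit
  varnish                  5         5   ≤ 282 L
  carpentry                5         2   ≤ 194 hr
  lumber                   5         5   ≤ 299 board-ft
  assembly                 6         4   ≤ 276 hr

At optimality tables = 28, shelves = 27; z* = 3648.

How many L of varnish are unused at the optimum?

7

varnish used = 5·28 + 5·27 = 275; slack = 282 − 275 = 7.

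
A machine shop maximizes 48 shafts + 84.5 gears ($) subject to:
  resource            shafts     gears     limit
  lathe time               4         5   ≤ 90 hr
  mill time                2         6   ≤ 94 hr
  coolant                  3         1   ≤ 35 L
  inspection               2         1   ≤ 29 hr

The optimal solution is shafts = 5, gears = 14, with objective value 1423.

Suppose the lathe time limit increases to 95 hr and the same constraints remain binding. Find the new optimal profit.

1465.5

Check each constraint at x*: lathe time 90/90 (tight); mill time 94/94 (tight); coolant 29/35 (slack 6); inspection 24/29 (slack 5).
Slack constraints have shadow price 0 (complementary slackness).
From A_Bᵀ y = c: 4·y_lathe time + 2·y_mill time = 48; 5·y_lathe time + 6·y_mill time = 84.5.
This yields shadow prices y_lathe time = 8.5, y_mill time = 7.
Δz = y_lathe time·Δb = 8.5 × (5) = 42.5, so new z* = 1423 + 42.5 = 1465.5.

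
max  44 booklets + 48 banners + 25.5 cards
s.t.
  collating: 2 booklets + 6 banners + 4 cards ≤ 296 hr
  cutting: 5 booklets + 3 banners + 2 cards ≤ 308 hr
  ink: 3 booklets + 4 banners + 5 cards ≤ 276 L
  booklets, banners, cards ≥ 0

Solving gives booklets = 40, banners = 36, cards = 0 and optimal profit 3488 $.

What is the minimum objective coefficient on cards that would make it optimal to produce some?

32

Binding: collating and cutting. Non-binding: ink (12 unused).
By complementary slackness, y = 0 for the non-binding constraint.
The binding rows give the dual system: 2·y_collating + 5·y_cutting = 44 and 6·y_collating + 3·y_cutting = 48.
Solving: y_collating = 4.5, y_cutting = 7.
cards enters the basis when its profit ≥ yᵀa₃ = 4.5·4 + 7·2 = 32.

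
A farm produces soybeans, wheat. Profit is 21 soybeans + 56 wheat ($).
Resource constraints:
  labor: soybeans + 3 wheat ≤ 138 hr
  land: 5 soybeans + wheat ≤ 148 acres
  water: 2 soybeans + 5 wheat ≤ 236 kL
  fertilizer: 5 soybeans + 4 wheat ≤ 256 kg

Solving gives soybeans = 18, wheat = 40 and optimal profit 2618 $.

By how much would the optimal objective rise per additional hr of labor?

At the optimum: labor uses 138 of 138 (binding); land uses 130 of 148 (slack = 18); water uses 236 of 236 (binding); fertilizer uses 250 of 256 (slack = 6).
Since land, fertilizer are not tight, their duals are 0.
Dual feasibility on the basic columns requires 1·y_labor + 2·y_water = 21, 3·y_labor + 5·y_water = 56.
→ y_labor = 7 and y_water = 7.
Shadow price of labor = 7.

7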